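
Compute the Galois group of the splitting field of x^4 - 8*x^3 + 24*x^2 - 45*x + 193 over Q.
S_4

The polynomial is an irreducible quartic over Q and its discriminant is 880624309, which is not a perfect square, so the Galois group is not contained in A_4. The resolvent cubic y^3 - 24*y^2 - 412*y + 4151 is irreducible over Q. An irreducible resolvent with non-square discriminant gives S_4.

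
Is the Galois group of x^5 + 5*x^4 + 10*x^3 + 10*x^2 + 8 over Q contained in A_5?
Yes

The polynomial is irreducible of degree 5 over Q. Its discriminant is 64000000 = 8000^2, a perfect square. A Galois group lies in the alternating group exactly when the discriminant is a square in Q, so the Galois group (D_5) is contained in A_5.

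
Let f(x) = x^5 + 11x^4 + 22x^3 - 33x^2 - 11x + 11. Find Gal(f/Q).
The polynomial f is an irreducible quintic over Q, so G = Gal(f/Q) is a transitive subgroup of S_5: one of C_5 (5T1, order 5), D_5 (5T2, order 10), F_20 (5T3, order 20), A_5 (5T4, order 60) or S_5 (5T5, order 120). The discriminant of f is 14320669561 = 119669^2, a perfect square, so G is contained in A_5. The transitive groups of degree 5 contained in A_5 are: C_5 (5T1, order 5), D_5 (5T2, order 10), A_5 (5T4, order 60). By Dedekind's theorem, for a prime p not dividing disc(f) the degrees of the irreducible factors of f mod p form the cycle type of an element of G. Factoring f modulo the 14 such primes p <= 59 (skipping 11, 23, 43, which divide the discriminant), each new pattern first appears at: mod 2: f = (x^5 + x^4 + x^2 + x + 1), pattern 5. No other pattern occurs in this range, so the set of observed cycle types is {5}. The candidates containing elements of all these cycle types are C_5 (5T1) of order 5, D_5 (5T2) of order 10, A_5 (5T4) of order 60; the others are excluded. The observed types are precisely the cycle types that occur in C_5 (5T1) (apart from the identity). Each of the other remaining candidates has further cycle types, and by the Chebotarev density theorem the matching factorization patterns would occur for a proportion of primes equal to their share of the group: D_5 (5T2) additionally contains elements of type 2+2+1 (5 of its 10 elements, about 50% of primes); A_5 (5T4) additionally contains elements of type 3+1+1, 2+2+1 (35 of its 60 elements, about 58% of primes). None of the 14 primes tested shows any such pattern (for each of these groups the chance of that is below 10^-4), which rules them out. Hence G = C_5 (5T1), of order 5.

C_5 (also written C5)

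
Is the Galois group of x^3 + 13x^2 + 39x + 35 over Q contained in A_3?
The polynomial is irreducible of degree 3 over Q. Its discriminant is -1472, which is not a perfect square. A Galois group lies in the alternating group exactly when the discriminant is a square in Q, so the Galois group (S_3) is not contained in A_3.

No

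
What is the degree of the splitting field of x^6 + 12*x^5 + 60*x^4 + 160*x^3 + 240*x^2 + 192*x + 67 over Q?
6

The degree of the splitting field over Q equals the order of the Galois group, so first determine the group. The polynomial f is an irreducible sextic over Q, so G = Gal(f/Q) is one of the 16 transitive subgroups 6T1, ..., 6T16 of S_6. The discriminant of f is -11337408, which is not a perfect square, so G is not contained in A_6. The transitive groups of degree 6 not contained in A_6 are: C_6 (6T1, order 6), S_3 (6T2, order 6), D_6 (6T3, order 12), C_3 x S_3 (6T5, order 18), A_4 x C_2 (6T6, order 24), S_4 (6T8, order 24), S_3 x S_3 (6T9, order 36), S_4 x C_2 (6T11, order 48), (S_3 x S_3) : C_2 (6T13, order 72), PGL(2,5) (6T14, order 120), S_6 (6T16, order 720). By Dedekind's theorem, for a prime p not dividing disc(f) the degrees of the irreducible factors of f mod p form the cycle type of an element of G. Factoring f modulo the 23 such primes p <= 97 (skipping 2, 3, which divide the discriminant), each new pattern first appears at: mod 5: f = (x^2 + 3)(x^2 + 3x + 4)(x^2 + 4x + 1), pattern 2+2+2; mod 7: f = (x^3 + 6x^2 + 5x + 3)(x^3 + 6x^2 + 5x + 6), pattern 3+3; mod 61: f = (x + 5)(x + 21)(x + 24)(x + 41)(x + 44)(x + 60), pattern 1+1+1+1+1+1. No other pattern occurs in this range, so the set of observed cycle types is {2+2+2, 3+3, 1+1+1+1+1+1}. The candidates containing elements of all these cycle types are C_6 (6T1) of order 6, S_3 (6T2) of order 6, D_6 (6T3) of order 12, C_3 x S_3 (6T5) of order 18, A_4 x C_2 (6T6) of order 24, S_4 (6T8) of order 24, S_3 x S_3 (6T9) of order 36, S_4 x C_2 (6T11) of order 48, (S_3 x S_3) : C_2 (6T13) of order 72, PGL(2,5) (6T14) of order 120, S_6 (6T16) of order 720; the others are excluded. The observed types are precisely the cycle types that occur in S_3 (6T2). Each of the other remaining candidates has further cycle types, and by the Chebotarev density theorem the matching factorization patterns would occur for a proportion of primes equal to their share of the group: C_6 (6T1) additionally contains elements of type 6 (2 of its 6 elements, about 33% of primes); D_6 (6T3) additionally contains elements of type 6, 2+2+1+1 (5 of its 12 elements, about 42% of primes); C_3 x S_3 (6T5) additionally contains elements of type 6, 3+1+1+1 (10 of its 18 elements, about 56% of primes); A_4 x C_2 (6T6) additionally contains elements of type 6, 2+2+1+1, 2+1+1+1+1 (14 of its 24 elements, about 58% of primes); S_4 (6T8) additionally contains elements of type 4+1+1, 2+2+1+1 (9 of its 24 elements, about 38% of primes); S_3 x S_3 (6T9) additionally contains elements of type 6, 3+1+1+1, 2+2+1+1 (25 of its 36 elements, about 69% of primes); S_4 x C_2 (6T11) additionally contains elements of type 6, 4+2, 4+1+1, 2+2+1+1, 2+1+1+1+1 (32 of its 48 elements, about 67% of primes); (S_3 x S_3) : C_2 (6T13) additionally contains elements of type 6, 4+2, 3+2+1, 3+1+1+1, 2+2+1+1, 2+1+1+1+1 (61 of its 72 elements, about 85% of primes); PGL(2,5) (6T14) additionally contains elements of type 6, 5+1, 4+1+1, 2+2+1+1 (89 of its 120 elements, about 74% of primes); S_6 (6T16) additionally contains elements of type 6, 5+1, 4+2, 4+1+1, 3+2+1, 3+1+1+1, 2+2+1+1, 2+1+1+1+1 (664 of its 720 elements, about 92% of primes). None of the 23 primes tested shows any such pattern (for each of these groups the chance of that is below 10^-4), which rules them out. Hence G = S_3 (6T2), of order 6. The Galois group S_3 (6T2) has order 6, so the splitting field has degree 6 over Q.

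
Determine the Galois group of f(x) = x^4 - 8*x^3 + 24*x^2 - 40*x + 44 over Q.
The polynomial is an irreducible quartic over Q and its discriminant is 331776 = 576^2, a perfect square, so the Galois group is contained in A_4. The resolvent cubic y^3 - 24*y^2 + 144*y - 192 is irreducible over Q. An irreducible resolvent with square discriminant gives A_4.

4T4: A_4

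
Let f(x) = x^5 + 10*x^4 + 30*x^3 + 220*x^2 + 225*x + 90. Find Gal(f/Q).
D_5 (also written D5)

The polynomial f is an irreducible quintic over Q, so G = Gal(f/Q) is a transitive subgroup of S_5: one of C_5 (5T1, order 5), D_5 (5T2, order 10), F_20 (5T3, order 20), A_5 (5T4, order 60) or S_5 (5T5, order 120). The discriminant of f is 681836544000000 = 26112000^2, a perfect square, so G is contained in A_5. The transitive groups of degree 5 contained in A_5 are: C_5 (5T1, order 5), D_5 (5T2, order 10), A_5 (5T4, order 60). By Dedekind's theorem, for a prime p not dividing disc(f) the degrees of the irreducible factors of f mod p form the cycle type of an element of G. Factoring f modulo the 23 such primes p <= 103 (skipping 2, 3, 5, 17, which divide the discriminant), each new pattern first appears at: mod 7: f = (x^5 + 3x^4 + 2x^3 + 3x^2 + x + 6), pattern 5; mod 29: f = (x + 14)(x^2 + 9x + 21)(x^2 + 16x + 8), pattern 2+2+1. No other pattern occurs in this range, so the set of observed cycle types is {5, 2+2+1}. The candidates containing elements of all these cycle types are D_5 (5T2) of order 10, A_5 (5T4) of order 60; the others are excluded. The observed types are precisely the cycle types that occur in D_5 (5T2) (apart from the identity). Each of the other remaining candidates has further cycle types, and by the Chebotarev density theorem the matching factorization patterns would occur for a proportion of primes equal to their share of the group: A_5 (5T4) additionally contains elements of type 3+1+1 (20 of its 60 elements, about 33% of primes). None of the 23 primes tested shows any such pattern (for each of these groups the chance of that is below 10^-4), which rules them out. Hence G = D_5 (5T2), of order 10.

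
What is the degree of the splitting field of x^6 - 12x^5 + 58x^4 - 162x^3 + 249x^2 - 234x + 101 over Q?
24

The degree of the splitting field over Q equals the order of the Galois group, so first determine the group. The polynomial f is an irreducible sextic over Q, so G = Gal(f/Q) is one of the 16 transitive subgroups 6T1, ..., 6T16 of S_6. The discriminant of f is 87452721811456 = 9351616^2, a perfect square, so G is contained in A_6. The transitive groups of degree 6 contained in A_6 are: A_4 (6T4, order 12), S_4 (6T7, order 24), (C_3 x C_3) : C_4 (6T10, order 36), PSL(2,5) (6T12, order 60), A_6 (6T15, order 360). By Dedekind's theorem, for a prime p not dividing disc(f) the degrees of the irreducible factors of f mod p form the cycle type of an element of G. Factoring f modulo the 79 such primes p <= 419 (skipping 2, 23, which divide the discriminant), each new pattern first appears at: mod 3: f = (x^3 + x^2 + x + 2)(x^3 + 2x^2 + x + 1), pattern 3+3; mod 5: f = (x^2 + 2x + 3)(x^4 + x^3 + 3x^2 + 4x + 2), pattern 4+2; mod 19: f = (x + 1)(x + 2)(x^2 + x + 9)(x^2 + 3x + 13), pattern 2+2+1+1; mod 223: f = (x + 2)(x + 91)(x + 156)(x + 203)(x + 208)(x + 220), pattern 1+1+1+1+1+1. No other pattern occurs in this range, so the set of observed cycle types is {3+3, 4+2, 2+2+1+1, 1+1+1+1+1+1}. The candidates containing elements of all these cycle types are S_4 (6T7) of order 24, (C_3 x C_3) : C_4 (6T10) of order 36, A_6 (6T15) of order 360; the others are excluded. The observed types are precisely the cycle types that occur in S_4 (6T7). Each of the other remaining candidates has further cycle types, and by the Chebotarev density theorem the matching factorization patterns would occur for a proportion of primes equal to their share of the group: (C_3 x C_3) : C_4 (6T10) additionally contains elements of type 3+1+1+1 (4 of its 36 elements, about 11% of primes); A_6 (6T15) additionally contains elements of type 5+1, 3+1+1+1 (184 of its 360 elements, about 51% of primes). None of the 79 primes tested shows any such pattern (for each of these groups the chance of that is below 10^-4), which rules them out. Hence G = S_4 (6T7), of order 24. The Galois group S_4 (6T7) has order 24, so the splitting field has degree 24 over Q.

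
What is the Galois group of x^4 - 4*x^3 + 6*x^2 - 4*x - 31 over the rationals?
The polynomial is an irreducible quartic over Q and its discriminant is -8388608, which is not a perfect square, so the Galois group is not contained in A_4. The resolvent cubic y^3 - 6*y^2 + 140*y - 264 has exactly one rational root, so the Galois group is C_4 or D_4. The quartic remains irreducible over Q(sqrt(disc)), so the group is D_4.

D_4 (also written D4)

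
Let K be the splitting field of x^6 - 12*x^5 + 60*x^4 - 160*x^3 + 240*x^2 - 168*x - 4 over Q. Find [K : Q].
360

The degree of the splitting field over Q equals the order of the Galois group, so first determine the group. The polynomial f is an irreducible sextic over Q, so G = Gal(f/Q) is one of the 16 transitive subgroups 6T1, ..., 6T16 of S_6. The discriminant of f is 746496000000 = 864000^2, a perfect square, so G is contained in A_6. The transitive groups of degree 6 contained in A_6 are: A_4 (6T4, order 12), S_4 (6T7, order 24), (C_3 x C_3) : C_4 (6T10, order 36), PSL(2,5) (6T12, order 60), A_6 (6T15, order 360). By Dedekind's theorem, for a prime p not dividing disc(f) the degrees of the irreducible factors of f mod p form the cycle type of an element of G. Factoring f modulo the 6 such primes p <= 23 (skipping 2, 3, 5, which divide the discriminant), each new pattern first appears at: mod 7: f = (x + 1)(x^5 + x^4 + 3x^3 + 5x^2 + 4x + 3), pattern 5+1; mod 23: f = (x + 5)(x + 10)(x + 19)(x^3 + x + 6), pattern 3+1+1+1. No other pattern occurs in this range, so the set of observed cycle types is {5+1, 3+1+1+1}. Among the candidates above, the only group containing elements of all these cycle types is A_6 (6T15) — each of A_4 (6T4), S_4 (6T7), (C_3 x C_3) : C_4 (6T10), PSL(2,5) (6T12) lacks at least one of them. Hence G = A_6 (6T15), of order 360. The Galois group A_6 (6T15) has order 360, so the splitting field has degree 360 over Q.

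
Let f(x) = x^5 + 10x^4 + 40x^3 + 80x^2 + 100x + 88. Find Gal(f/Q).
A_5

The polynomial f is an irreducible quintic over Q, so G = Gal(f/Q) is a transitive subgroup of S_5: one of C_5 (5T1, order 5), D_5 (5T2, order 10), F_20 (5T3, order 20), A_5 (5T4, order 60) or S_5 (5T5, order 120). The discriminant of f is 1024000000 = 32000^2, a perfect square, so G is contained in A_5. The transitive groups of degree 5 contained in A_5 are: C_5 (5T1, order 5), D_5 (5T2, order 10), A_5 (5T4, order 60). By Dedekind's theorem, for a prime p not dividing disc(f) the degrees of the irreducible factors of f mod p form the cycle type of an element of G. Factoring f modulo the 2 such primes p <= 7 (skipping 2, 5, which divide the discriminant), each new pattern first appears at: mod 3: f = (x^5 + x^4 + x^3 + 2x^2 + x + 1), pattern 5; mod 7: f = (x + 4)(x + 5)(x^3 + x^2 + 4x + 3), pattern 3+1+1. No other pattern occurs in this range, so the set of observed cycle types is {5, 3+1+1}. Among the candidates above, the only group containing elements of all these cycle types is A_5 (5T4) — each of C_5 (5T1), D_5 (5T2) lacks at least one of them. Hence G = A_5 (5T4), of order 60.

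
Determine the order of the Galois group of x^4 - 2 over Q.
8

The degree of the splitting field over Q equals the order of the Galois group, so first determine the group. The polynomial is an irreducible quartic over Q and its discriminant is -2048, which is not a perfect square, so the Galois group is not contained in A_4. The resolvent cubic y^3 + 8*y has exactly one rational root, so the Galois group is C_4 or D_4. The quartic remains irreducible over Q(sqrt(disc)), so the group is D_4. The Galois group D_4 (4T3) has order 8, so the splitting field has degree 8 over Q.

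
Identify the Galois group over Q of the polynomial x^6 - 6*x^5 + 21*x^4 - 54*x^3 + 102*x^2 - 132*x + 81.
PGL(2,5), S_5 acting on 6 points

The polynomial f is an irreducible sextic over Q, so G = Gal(f/Q) is one of the 16 transitive subgroups 6T1, ..., 6T16 of S_6. The discriminant of f is -1024192512, which is not a perfect square, so G is not contained in A_6. The transitive groups of degree 6 not contained in A_6 are: C_6 (6T1, order 6), S_3 (6T2, order 6), D_6 (6T3, order 12), C_3 x S_3 (6T5, order 18), A_4 x C_2 (6T6, order 24), S_4 (6T8, order 24), S_3 x S_3 (6T9, order 36), S_4 x C_2 (6T11, order 48), (S_3 x S_3) : C_2 (6T13, order 72), PGL(2,5) (6T14, order 120), S_6 (6T16, order 720). By Dedekind's theorem, for a prime p not dividing disc(f) the degrees of the irreducible factors of f mod p form the cycle type of an element of G. Factoring f modulo the 21 such primes p <= 89 (skipping 2, 3, 7, which divide the discriminant), each new pattern first appears at: mod 5: f = (x^6 + 4x^5 + x^4 + x^3 + 2x^2 + 3x + 1), pattern 6; mod 11: f = (x + 5)(x^5 + 10x^3 + 6x^2 + 6x + 3), pattern 5+1; mod 13: f = (x + 10)(x + 12)(x^4 + 11x^3 + 10x^2 + 5x + 1), pattern 4+1+1; mod 23: f = (x + 12)(x + 18)(x^2 + 12x + 8)(x^2 + 21x + 4), pattern 2+2+1+1; mod 43: f = (x^3 + 16x^2 + 4x + 2)(x^3 + 21x^2 + 25x + 19), pattern 3+3; mod 61: f = (x^2 + x + 16)(x^2 + 14x + 20)(x^2 + 40x + 42), pattern 2+2+2. No other pattern occurs in this range, so the set of observed cycle types is {6, 5+1, 4+1+1, 2+2+1+1, 3+3, 2+2+2}. The candidates containing elements of all these cycle types are PGL(2,5) (6T14) of order 120, S_6 (6T16) of order 720; the others are excluded. The observed types are precisely the cycle types that occur in PGL(2,5) (6T14) (apart from the identity). Each of the other remaining candidates has further cycle types, and by the Chebotarev density theorem the matching factorization patterns would occur for a proportion of primes equal to their share of the group: S_6 (6T16) additionally contains elements of type 4+2, 3+2+1, 3+1+1+1, 2+1+1+1+1 (265 of its 720 elements, about 37% of primes). None of the 21 primes tested shows any such pattern (for each of these groups the chance of that is below 10^-4), which rules them out. Hence G = PGL(2,5) (6T14), of order 120.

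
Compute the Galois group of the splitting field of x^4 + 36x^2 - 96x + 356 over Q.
D_4

The polynomial is an irreducible quartic over Q and its discriminant is 13088325632, which is not a perfect square, so the Galois group is not contained in A_4. The resolvent cubic y^3 - 36*y^2 - 1424*y + 42048 has exactly one rational root, so the Galois group is C_4 or D_4. The quartic remains irreducible over Q(sqrt(disc)), so the group is D_4.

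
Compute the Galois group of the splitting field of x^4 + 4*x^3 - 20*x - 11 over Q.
D_4

The polynomial is an irreducible quartic over Q and its discriminant is -1168128, which is not a perfect square, so the Galois group is not contained in A_4. The resolvent cubic y^3 - 36*y - 224 has exactly one rational root, so the Galois group is C_4 or D_4. The quartic remains irreducible over Q(sqrt(disc)), so the group is D_4.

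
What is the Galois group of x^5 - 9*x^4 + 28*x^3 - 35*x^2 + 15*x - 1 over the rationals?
The polynomial f is an irreducible quintic over Q, so G = Gal(f/Q) is a transitive subgroup of S_5: one of C_5 (5T1, order 5), D_5 (5T2, order 10), F_20 (5T3, order 20), A_5 (5T4, order 60) or S_5 (5T5, order 120). The discriminant of f is 14641 = 121^2, a perfect square, so G is contained in A_5. The transitive groups of degree 5 contained in A_5 are: C_5 (5T1, order 5), D_5 (5T2, order 10), A_5 (5T4, order 60). By Dedekind's theorem, for a prime p not dividing disc(f) the degrees of the irreducible factors of f mod p form the cycle type of an element of G. Factoring f modulo the 14 such primes p <= 47 (skipping 11, which divides the discriminant), each new pattern first appears at: mod 2: f = (x^5 + x^4 + x^2 + x + 1), pattern 5; mod 23: f = (x + 7)(x + 10)(x + 11)(x + 15)(x + 17), pattern 1+1+1+1+1. No other pattern occurs in this range, so the set of observed cycle types is {5, 1+1+1+1+1}. The candidates containing elements of all these cycle types are C_5 (5T1) of order 5, D_5 (5T2) of order 10, A_5 (5T4) of order 60; the others are excluded. The observed types are precisely the cycle types that occur in C_5 (5T1). Each of the other remaining candidates has further cycle types, and by the Chebotarev density theorem the matching factorization patterns would occur for a proportion of primes equal to their share of the group: D_5 (5T2) additionally contains elements of type 2+2+1 (5 of its 10 elements, about 50% of primes); A_5 (5T4) additionally contains elements of type 3+1+1, 2+2+1 (35 of its 60 elements, about 58% of primes). None of the 14 primes tested shows any such pattern (for each of these groups the chance of that is below 10^-4), which rules them out. Hence G = C_5 (5T1), of order 5.

C_5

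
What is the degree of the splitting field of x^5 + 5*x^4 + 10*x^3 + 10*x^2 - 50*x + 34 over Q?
The degree of the splitting field over Q equals the order of the Galois group, so first determine the group. The polynomial f is an irreducible quintic over Q, so G = Gal(f/Q) is a transitive subgroup of S_5: one of C_5 (5T1, order 5), D_5 (5T2, order 10), F_20 (5T3, order 20), A_5 (5T4, order 60) or S_5 (5T5, order 120). The discriminant of f is 58564000000 = 242000^2, a perfect square, so G is contained in A_5. The transitive groups of degree 5 contained in A_5 are: C_5 (5T1, order 5), D_5 (5T2, order 10), A_5 (5T4, order 60). By Dedekind's theorem, for a prime p not dividing disc(f) the degrees of the irreducible factors of f mod p form the cycle type of an element of G. Factoring f modulo the 3 such primes p <= 13 (skipping 2, 5, 11, which divide the discriminant), each new pattern first appears at: mod 3: f = (x^5 + 2x^4 + x^3 + x^2 + x + 1), pattern 5; mod 13: f = (x + 7)(x + 9)(x^3 + 2x^2 + 6x + 9), pattern 3+1+1. No other pattern occurs in this range, so the set of observed cycle types is {5, 3+1+1}. Among the candidates above, the only group containing elements of all these cycle types is A_5 (5T4) — each of C_5 (5T1), D_5 (5T2) lacks at least one of them. Hence G = A_5 (5T4), of order 60. The Galois group A_5 (5T4) has order 60, so the splitting field has degree 60 over Q.

60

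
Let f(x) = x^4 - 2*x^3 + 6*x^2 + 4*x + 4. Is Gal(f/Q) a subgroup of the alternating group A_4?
Yes

The polynomial is irreducible of degree 4 over Q. Its discriminant is 186624 = 432^2, a perfect square. A Galois group lies in the alternating group exactly when the discriminant is a square in Q, so the Galois group (V_4) is contained in A_4.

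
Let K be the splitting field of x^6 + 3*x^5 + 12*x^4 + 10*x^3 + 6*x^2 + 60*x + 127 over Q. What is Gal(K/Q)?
C_6, the cyclic group of order 6

The polynomial f is an irreducible sextic over Q, so G = Gal(f/Q) is one of the 16 transitive subgroups 6T1, ..., 6T16 of S_6. The discriminant of f is -4354249146770043, which is not a perfect square, so G is not contained in A_6. The transitive groups of degree 6 not contained in A_6 are: C_6 (6T1, order 6), S_3 (6T2, order 6), D_6 (6T3, order 12), C_3 x S_3 (6T5, order 18), A_4 x C_2 (6T6, order 24), S_4 (6T8, order 24), S_3 x S_3 (6T9, order 36), S_4 x C_2 (6T11, order 48), (S_3 x S_3) : C_2 (6T13, order 72), PGL(2,5) (6T14, order 120), S_6 (6T16, order 720). By Dedekind's theorem, for a prime p not dividing disc(f) the degrees of the irreducible factors of f mod p form the cycle type of an element of G. Factoring f modulo the 37 such primes p <= 173 (skipping 3, 17, 73, which divide the discriminant), each new pattern first appears at: mod 2: f = (x^6 + x^5 + 1), pattern 6; mod 7: f = (x^3 + x^2 + 2x + 6)(x^3 + 2x^2 + x + 6), pattern 3+3; mod 19: f = (x + 3)(x + 4)(x + 9)(x + 12)(x + 15)(x + 17), pattern 1+1+1+1+1+1; mod 53: f = (x^2 + 32x + 13)(x^2 + 33x + 12)(x^2 + 44x + 46), pattern 2+2+2. No other pattern occurs in this range, so the set of observed cycle types is {6, 3+3, 1+1+1+1+1+1, 2+2+2}. The candidates containing elements of all these cycle types are C_6 (6T1) of order 6, D_6 (6T3) of order 12, C_3 x S_3 (6T5) of order 18, A_4 x C_2 (6T6) of order 24, S_3 x S_3 (6T9) of order 36, S_4 x C_2 (6T11) of order 48, (S_3 x S_3) : C_2 (6T13) of order 72, PGL(2,5) (6T14) of order 120, S_6 (6T16) of order 720; the others are excluded. The observed types are precisely the cycle types that occur in C_6 (6T1). Each of the other remaining candidates has further cycle types, and by the Chebotarev density theorem the matching factorization patterns would occur for a proportion of primes equal to their share of the group: D_6 (6T3) additionally contains elements of type 2+2+1+1 (3 of its 12 elements, about 25% of primes); C_3 x S_3 (6T5) additionally contains elements of type 3+1+1+1 (4 of its 18 elements, about 22% of primes); A_4 x C_2 (6T6) additionally contains elements of type 2+2+1+1, 2+1+1+1+1 (6 of its 24 elements, about 25% of primes); S_3 x S_3 (6T9) additionally contains elements of type 3+1+1+1, 2+2+1+1 (13 of its 36 elements, about 36% of primes); S_4 x C_2 (6T11) additionally contains elements of type 4+2, 4+1+1, 2+2+1+1, 2+1+1+1+1 (24 of its 48 elements, about 50% of primes); (S_3 x S_3) : C_2 (6T13) additionally contains elements of type 4+2, 3+2+1, 3+1+1+1, 2+2+1+1, 2+1+1+1+1 (49 of its 72 elements, about 68% of primes); PGL(2,5) (6T14) additionally contains elements of type 5+1, 4+1+1, 2+2+1+1 (69 of its 120 elements, about 58% of primes); S_6 (6T16) additionally contains elements of type 5+1, 4+2, 4+1+1, 3+2+1, 3+1+1+1, 2+2+1+1, 2+1+1+1+1 (544 of its 720 elements, about 76% of primes). None of the 37 primes tested shows any such pattern (for each of these groups the chance of that is below 10^-4), which rules them out. Hence G = C_6 (6T1), of order 6.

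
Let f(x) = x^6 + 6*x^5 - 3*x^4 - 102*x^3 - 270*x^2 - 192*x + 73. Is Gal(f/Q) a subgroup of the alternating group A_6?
The polynomial is irreducible of degree 6 over Q. Its discriminant is -30366624190464, which is not a perfect square. A Galois group lies in the alternating group exactly when the discriminant is a square in Q, so the Galois group (A_4 x C_2) is not contained in A_6.

No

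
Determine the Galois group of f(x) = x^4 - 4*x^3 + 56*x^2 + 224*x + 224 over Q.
The polynomial is an irreducible quartic over Q and its discriminant is 23750508544 = 154112^2, a perfect square, so the Galois group is contained in A_4. The resolvent cubic y^3 - 56*y^2 - 1792*y - 3584 is irreducible over Q. An irreducible resolvent with square discriminant gives A_4.

A_4 (also written A4)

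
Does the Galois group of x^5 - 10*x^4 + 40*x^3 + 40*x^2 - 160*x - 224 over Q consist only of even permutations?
The polynomial is irreducible of degree 5 over Q. Its discriminant is 165888000000000, which is not a perfect square. A Galois group lies in the alternating group exactly when the discriminant is a square in Q, so the Galois group (F_20) is not contained in A_5.

No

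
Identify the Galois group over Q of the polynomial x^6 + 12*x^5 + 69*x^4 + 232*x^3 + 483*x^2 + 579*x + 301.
The polynomial f is an irreducible sextic over Q, so G = Gal(f/Q) is one of the 16 transitive subgroups 6T1, ..., 6T16 of S_6. The discriminant of f is -68755887963, which is not a perfect square, so G is not contained in A_6. The transitive groups of degree 6 not contained in A_6 are: C_6 (6T1, order 6), S_3 (6T2, order 6), D_6 (6T3, order 12), C_3 x S_3 (6T5, order 18), A_4 x C_2 (6T6, order 24), S_4 (6T8, order 24), S_3 x S_3 (6T9, order 36), S_4 x C_2 (6T11, order 48), (S_3 x S_3) : C_2 (6T13, order 72), PGL(2,5) (6T14, order 120), S_6 (6T16, order 720). By Dedekind's theorem, for a prime p not dividing disc(f) the degrees of the irreducible factors of f mod p form the cycle type of an element of G. Factoring f modulo the 33 such primes p <= 151 (skipping 3, 7, 89, which divide the discriminant), each new pattern first appears at: mod 2: f = (x^6 + x^4 + x^2 + x + 1), pattern 6; mod 13: f = (x + 9)(x + 11)(x + 12)(x^3 + 6x^2 + 6x + 3), pattern 3+1+1+1; mod 17: f = (x^2 + 15x + 8)(x^2 + 15x + 13)(x^2 + 16x + 6), pattern 2+2+2; mod 19: f = (x^3 + 6x^2 + x + 9)(x^3 + 6x^2 + 13x + 6), pattern 3+3; mod 73: f = (x + 7)(x + 8)(x + 21)(x + 32)(x + 39)(x + 51), pattern 1+1+1+1+1+1. No other pattern occurs in this range, so the set of observed cycle types is {6, 3+1+1+1, 2+2+2, 3+3, 1+1+1+1+1+1}. The candidates containing elements of all these cycle types are C_3 x S_3 (6T5) of order 18, S_3 x S_3 (6T9) of order 36, (S_3 x S_3) : C_2 (6T13) of order 72, S_6 (6T16) of order 720; the others are excluded. The observed types are precisely the cycle types that occur in C_3 x S_3 (6T5). Each of the other remaining candidates has further cycle types, and by the Chebotarev density theorem the matching factorization patterns would occur for a proportion of primes equal to their share of the group: S_3 x S_3 (6T9) additionally contains elements of type 2+2+1+1 (9 of its 36 elements, about 25% of primes); (S_3 x S_3) : C_2 (6T13) additionally contains elements of type 4+2, 3+2+1, 2+2+1+1, 2+1+1+1+1 (45 of its 72 elements, about 62% of primes); S_6 (6T16) additionally contains elements of type 5+1, 4+2, 4+1+1, 3+2+1, 2+2+1+1, 2+1+1+1+1 (504 of its 720 elements, about 70% of primes). None of the 33 primes tested shows any such pattern (for each of these groups the chance of that is below 10^-4), which rules them out. Hence G = C_3 x S_3 (6T5), of order 18.

6T5: C_3 x S_3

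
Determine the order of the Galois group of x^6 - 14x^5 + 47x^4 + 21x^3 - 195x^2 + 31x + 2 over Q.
60

The degree of the splitting field over Q equals the order of the Galois group, so first determine the group. The polynomial f is an irreducible sextic over Q, so G = Gal(f/Q) is one of the 16 transitive subgroups 6T1, ..., 6T16 of S_6. The discriminant of f is 8413926734596681 = 91727459^2, a perfect square, so G is contained in A_6. The transitive groups of degree 6 contained in A_6 are: A_4 (6T4, order 12), S_4 (6T7, order 24), (C_3 x C_3) : C_4 (6T10, order 36), PSL(2,5) (6T12, order 60), A_6 (6T15, order 360). By Dedekind's theorem, for a prime p not dividing disc(f) the degrees of the irreducible factors of f mod p form the cycle type of an element of G. Factoring f modulo the 21 such primes p <= 79 (skipping 19, which divides the discriminant), each new pattern first appears at: mod 2: f = (x)(x^5 + x^3 + x^2 + x + 1), pattern 5+1; mod 7: f = (x^3 + 3x^2 + 3x + 5)(x^3 + 4x^2 + 4x + 6), pattern 3+3; mod 61: f = (x + 1)(x + 22)(x^2 + 8x + 48)(x^2 + 16x + 29), pattern 2+2+1+1. No other pattern occurs in this range, so the set of observed cycle types is {5+1, 3+3, 2+2+1+1}. The candidates containing elements of all these cycle types are PSL(2,5) (6T12) of order 60, A_6 (6T15) of order 360; the others are excluded. The observed types are precisely the cycle types that occur in PSL(2,5) (6T12) (apart from the identity). Each of the other remaining candidates has further cycle types, and by the Chebotarev density theorem the matching factorization patterns would occur for a proportion of primes equal to their share of the group: A_6 (6T15) additionally contains elements of type 4+2, 3+1+1+1 (130 of its 360 elements, about 36% of primes). None of the 21 primes tested shows any such pattern (for each of these groups the chance of that is below 10^-4), which rules them out. Hence G = PSL(2,5) (6T12), of order 60. The Galois group PSL(2,5) (6T12) has order 60, so the splitting field has degree 60 over Q.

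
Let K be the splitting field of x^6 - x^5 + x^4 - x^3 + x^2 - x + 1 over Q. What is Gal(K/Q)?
C_6, the cyclic group of order 6

The polynomial f is an irreducible sextic over Q, so G = Gal(f/Q) is one of the 16 transitive subgroups 6T1, ..., 6T16 of S_6. The discriminant of f is -16807, which is not a perfect square, so G is not contained in A_6. The transitive groups of degree 6 not contained in A_6 are: C_6 (6T1, order 6), S_3 (6T2, order 6), D_6 (6T3, order 12), C_3 x S_3 (6T5, order 18), A_4 x C_2 (6T6, order 24), S_4 (6T8, order 24), S_3 x S_3 (6T9, order 36), S_4 x C_2 (6T11, order 48), (S_3 x S_3) : C_2 (6T13, order 72), PGL(2,5) (6T14, order 120), S_6 (6T16, order 720). By Dedekind's theorem, for a prime p not dividing disc(f) the degrees of the irreducible factors of f mod p form the cycle type of an element of G. Factoring f modulo the 37 such primes p <= 163 (skipping 7, which divides the discriminant), each new pattern first appears at: mod 2: f = (x^3 + x + 1)(x^3 + x^2 + 1), pattern 3+3; mod 3: f = (x^6 + 2x^5 + x^4 + 2x^3 + x^2 + 2x + 1), pattern 6; mod 13: f = (x^2 + 7x + 1)(x^2 + 8x + 1)(x^2 + 10x + 1), pattern 2+2+2; mod 29: f = (x + 7)(x + 16)(x + 20)(x + 23)(x + 24)(x + 25), pattern 1+1+1+1+1+1. No other pattern occurs in this range, so the set of observed cycle types is {3+3, 6, 2+2+2, 1+1+1+1+1+1}. The candidates containing elements of all these cycle types are C_6 (6T1) of order 6, D_6 (6T3) of order 12, C_3 x S_3 (6T5) of order 18, A_4 x C_2 (6T6) of order 24, S_3 x S_3 (6T9) of order 36, S_4 x C_2 (6T11) of order 48, (S_3 x S_3) : C_2 (6T13) of order 72, PGL(2,5) (6T14) of order 120, S_6 (6T16) of order 720; the others are excluded. The observed types are precisely the cycle types that occur in C_6 (6T1). Each of the other remaining candidates has further cycle types, and by the Chebotarev density theorem the matching factorization patterns would occur for a proportion of primes equal to their share of the group: D_6 (6T3) additionally contains elements of type 2+2+1+1 (3 of its 12 elements, about 25% of primes); C_3 x S_3 (6T5) additionally contains elements of type 3+1+1+1 (4 of its 18 elements, about 22% of primes); A_4 x C_2 (6T6) additionally contains elements of type 2+2+1+1, 2+1+1+1+1 (6 of its 24 elements, about 25% of primes); S_3 x S_3 (6T9) additionally contains elements of type 3+1+1+1, 2+2+1+1 (13 of its 36 elements, about 36% of primes); S_4 x C_2 (6T11) additionally contains elements of type 4+2, 4+1+1, 2+2+1+1, 2+1+1+1+1 (24 of its 48 elements, about 50% of primes); (S_3 x S_3) : C_2 (6T13) additionally contains elements of type 4+2, 3+2+1, 3+1+1+1, 2+2+1+1, 2+1+1+1+1 (49 of its 72 elements, about 68% of primes); PGL(2,5) (6T14) additionally contains elements of type 5+1, 4+1+1, 2+2+1+1 (69 of its 120 elements, about 58% of primes); S_6 (6T16) additionally contains elements of type 5+1, 4+2, 4+1+1, 3+2+1, 3+1+1+1, 2+2+1+1, 2+1+1+1+1 (544 of its 720 elements, about 76% of primes). None of the 37 primes tested shows any such pattern (for each of these groups the chance of that is below 10^-4), which rules them out. Hence G = C_6 (6T1), of order 6.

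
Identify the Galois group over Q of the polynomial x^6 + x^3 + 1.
The polynomial f is an irreducible sextic over Q, so G = Gal(f/Q) is one of the 16 transitive subgroups 6T1, ..., 6T16 of S_6. The discriminant of f is -19683, which is not a perfect square, so G is not contained in A_6. The transitive groups of degree 6 not contained in A_6 are: C_6 (6T1, order 6), S_3 (6T2, order 6), D_6 (6T3, order 12), C_3 x S_3 (6T5, order 18), A_4 x C_2 (6T6, order 24), S_4 (6T8, order 24), S_3 x S_3 (6T9, order 36), S_4 x C_2 (6T11, order 48), (S_3 x S_3) : C_2 (6T13, order 72), PGL(2,5) (6T14, order 120), S_6 (6T16, order 720). By Dedekind's theorem, for a prime p not dividing disc(f) the degrees of the irreducible factors of f mod p form the cycle type of an element of G. Factoring f modulo the 37 such primes p <= 163 (skipping 3, which divides the discriminant), each new pattern first appears at: mod 2: f = (x^6 + x^3 + 1), pattern 6; mod 7: f = (x^3 + 3)(x^3 + 5), pattern 3+3; mod 17: f = (x^2 + 3x + 1)(x^2 + 4x + 1)(x^2 + 10x + 1), pattern 2+2+2; mod 19: f = (x + 2)(x + 3)(x + 10)(x + 13)(x + 14)(x + 15), pattern 1+1+1+1+1+1. No other pattern occurs in this range, so the set of observed cycle types is {6, 3+3, 2+2+2, 1+1+1+1+1+1}. The candidates containing elements of all these cycle types are C_6 (6T1) of order 6, D_6 (6T3) of order 12, C_3 x S_3 (6T5) of order 18, A_4 x C_2 (6T6) of order 24, S_3 x S_3 (6T9) of order 36, S_4 x C_2 (6T11) of order 48, (S_3 x S_3) : C_2 (6T13) of order 72, PGL(2,5) (6T14) of order 120, S_6 (6T16) of order 720; the others are excluded. The observed types are precisely the cycle types that occur in C_6 (6T1). Each of the other remaining candidates has further cycle types, and by the Chebotarev density theorem the matching factorization patterns would occur for a proportion of primes equal to their share of the group: D_6 (6T3) additionally contains elements of type 2+2+1+1 (3 of its 12 elements, about 25% of primes); C_3 x S_3 (6T5) additionally contains elements of type 3+1+1+1 (4 of its 18 elements, about 22% of primes); A_4 x C_2 (6T6) additionally contains elements of type 2+2+1+1, 2+1+1+1+1 (6 of its 24 elements, about 25% of primes); S_3 x S_3 (6T9) additionally contains elements of type 3+1+1+1, 2+2+1+1 (13 of its 36 elements, about 36% of primes); S_4 x C_2 (6T11) additionally contains elements of type 4+2, 4+1+1, 2+2+1+1, 2+1+1+1+1 (24 of its 48 elements, about 50% of primes); (S_3 x S_3) : C_2 (6T13) additionally contains elements of type 4+2, 3+2+1, 3+1+1+1, 2+2+1+1, 2+1+1+1+1 (49 of its 72 elements, about 68% of primes); PGL(2,5) (6T14) additionally contains elements of type 5+1, 4+1+1, 2+2+1+1 (69 of its 120 elements, about 58% of primes); S_6 (6T16) additionally contains elements of type 5+1, 4+2, 4+1+1, 3+2+1, 3+1+1+1, 2+2+1+1, 2+1+1+1+1 (544 of its 720 elements, about 76% of primes). None of the 37 primes tested shows any such pattern (for each of these groups the chance of that is below 10^-4), which rules them out. Hence G = C_6 (6T1), of order 6.

C_6 (order 6)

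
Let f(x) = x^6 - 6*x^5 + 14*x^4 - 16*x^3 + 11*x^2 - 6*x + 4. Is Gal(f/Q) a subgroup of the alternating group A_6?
The polynomial is irreducible of degree 6 over Q. Its discriminant is -5120000, which is not a perfect square. A Galois group lies in the alternating group exactly when the discriminant is a square in Q, so the Galois group (S_4) is not contained in A_6.

No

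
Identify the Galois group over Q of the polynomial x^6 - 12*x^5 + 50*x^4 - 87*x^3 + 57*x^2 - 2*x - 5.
The polynomial f is an irreducible sextic over Q, so G = Gal(f/Q) is one of the 16 transitive subgroups 6T1, ..., 6T16 of S_6. The discriminant of f is 30991489 = 5567^2, a perfect square, so G is contained in A_6. The transitive groups of degree 6 contained in A_6 are: A_4 (6T4, order 12), S_4 (6T7, order 24), (C_3 x C_3) : C_4 (6T10, order 36), PSL(2,5) (6T12, order 60), A_6 (6T15, order 360). By Dedekind's theorem, for a prime p not dividing disc(f) the degrees of the irreducible factors of f mod p form the cycle type of an element of G. Factoring f modulo the 21 such primes p <= 79 (skipping 19, which divides the discriminant), each new pattern first appears at: mod 2: f = (x + 1)(x^5 + x^4 + x^3 + x + 1), pattern 5+1; mod 7: f = (x^3 + 3x^2 + x + 1)(x^3 + 6x^2 + 3x + 2), pattern 3+3; mod 61: f = (x + 35)(x + 57)(x^2 + 7x + 30)(x^2 + 11x + 13), pattern 2+2+1+1. No other pattern occurs in this range, so the set of observed cycle types is {5+1, 3+3, 2+2+1+1}. The candidates containing elements of all these cycle types are PSL(2,5) (6T12) of order 60, A_6 (6T15) of order 360; the others are excluded. The observed types are precisely the cycle types that occur in PSL(2,5) (6T12) (apart from the identity). Each of the other remaining candidates has further cycle types, and by the Chebotarev density theorem the matching factorization patterns would occur for a proportion of primes equal to their share of the group: A_6 (6T15) additionally contains elements of type 4+2, 3+1+1+1 (130 of its 360 elements, about 36% of primes). None of the 21 primes tested shows any such pattern (for each of these groups the chance of that is below 10^-4), which rules them out. Hence G = PSL(2,5) (6T12), of order 60.

PSL(2,5)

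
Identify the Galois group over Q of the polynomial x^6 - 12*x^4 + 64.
The polynomial f is an irreducible sextic over Q, so G = Gal(f/Q) is one of the 16 transitive subgroups 6T1, ..., 6T16 of S_6. The discriminant of f is -450868486864896, which is not a perfect square, so G is not contained in A_6. The transitive groups of degree 6 not contained in A_6 are: C_6 (6T1, order 6), S_3 (6T2, order 6), D_6 (6T3, order 12), C_3 x S_3 (6T5, order 18), A_4 x C_2 (6T6, order 24), S_4 (6T8, order 24), S_3 x S_3 (6T9, order 36), S_4 x C_2 (6T11, order 48), (S_3 x S_3) : C_2 (6T13, order 72), PGL(2,5) (6T14, order 120), S_6 (6T16, order 720). By Dedekind's theorem, for a prime p not dividing disc(f) the degrees of the irreducible factors of f mod p form the cycle type of an element of G. Factoring f modulo the 33 such primes p <= 149 (skipping 2, 3, which divide the discriminant), each new pattern first appears at: mod 5: f = (x^3 + 2x^2 + x + 4)(x^3 + 3x^2 + x + 1), pattern 3+3; mod 7: f = (x^6 + 2x^4 + 1), pattern 6; mod 17: f = (x + 4)(x + 13)(x^2 + 7)(x^2 + 14), pattern 2+2+1+1; mod 19: f = (x + 5)(x + 7)(x + 12)(x + 14)(x^2 + 5), pattern 2+1+1+1+1; mod 71: f = (x^2 + 3)(x^2 + 18)(x^2 + 38), pattern 2+2+2. No other pattern occurs in this range, so the set of observed cycle types is {3+3, 6, 2+2+1+1, 2+1+1+1+1, 2+2+2}. The candidates containing elements of all these cycle types are A_4 x C_2 (6T6) of order 24, S_4 x C_2 (6T11) of order 48, (S_3 x S_3) : C_2 (6T13) of order 72, S_6 (6T16) of order 720; the others are excluded. The observed types are precisely the cycle types that occur in A_4 x C_2 (6T6) (apart from the identity). Each of the other remaining candidates has further cycle types, and by the Chebotarev density theorem the matching factorization patterns would occur for a proportion of primes equal to their share of the group: S_4 x C_2 (6T11) additionally contains elements of type 4+2, 4+1+1 (12 of its 48 elements, about 25% of primes); (S_3 x S_3) : C_2 (6T13) additionally contains elements of type 4+2, 3+2+1, 3+1+1+1 (34 of its 72 elements, about 47% of primes); S_6 (6T16) additionally contains elements of type 5+1, 4+2, 4+1+1, 3+2+1, 3+1+1+1 (484 of its 720 elements, about 67% of primes). None of the 33 primes tested shows any such pattern (for each of these groups the chance of that is below 10^-4), which rules them out. Hence G = A_4 x C_2 (6T6), of order 24.

A_4 x C_2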